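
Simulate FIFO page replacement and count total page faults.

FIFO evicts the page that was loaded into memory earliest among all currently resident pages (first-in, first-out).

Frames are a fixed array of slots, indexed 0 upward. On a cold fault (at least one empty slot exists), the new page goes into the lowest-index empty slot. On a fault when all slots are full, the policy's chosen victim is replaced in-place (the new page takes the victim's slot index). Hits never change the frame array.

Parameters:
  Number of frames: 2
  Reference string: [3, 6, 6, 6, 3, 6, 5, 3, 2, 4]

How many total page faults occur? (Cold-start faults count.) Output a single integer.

Step 0: ref 3 → FAULT, frames=[3,-]
Step 1: ref 6 → FAULT, frames=[3,6]
Step 2: ref 6 → HIT, frames=[3,6]
Step 3: ref 6 → HIT, frames=[3,6]
Step 4: ref 3 → HIT, frames=[3,6]
Step 5: ref 6 → HIT, frames=[3,6]
Step 6: ref 5 → FAULT (evict 3), frames=[5,6]
Step 7: ref 3 → FAULT (evict 6), frames=[5,3]
Step 8: ref 2 → FAULT (evict 5), frames=[2,3]
Step 9: ref 4 → FAULT (evict 3), frames=[2,4]
Total faults: 6

Answer: 6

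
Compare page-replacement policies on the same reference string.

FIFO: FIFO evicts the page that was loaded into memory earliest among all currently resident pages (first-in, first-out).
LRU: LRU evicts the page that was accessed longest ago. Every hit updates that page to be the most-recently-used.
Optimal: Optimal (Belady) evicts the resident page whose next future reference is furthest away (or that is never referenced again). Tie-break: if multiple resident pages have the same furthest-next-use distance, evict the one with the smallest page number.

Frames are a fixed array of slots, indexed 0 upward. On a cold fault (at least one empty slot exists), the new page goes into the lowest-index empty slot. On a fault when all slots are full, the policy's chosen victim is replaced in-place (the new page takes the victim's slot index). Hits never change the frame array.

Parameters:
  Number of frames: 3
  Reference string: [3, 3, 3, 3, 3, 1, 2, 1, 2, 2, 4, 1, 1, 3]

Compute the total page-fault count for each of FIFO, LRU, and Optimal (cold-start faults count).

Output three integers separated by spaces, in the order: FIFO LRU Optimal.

--- FIFO ---
  step 0: ref 3 -> FAULT, frames=[3,-,-] (faults so far: 1)
  step 1: ref 3 -> HIT, frames=[3,-,-] (faults so far: 1)
  step 2: ref 3 -> HIT, frames=[3,-,-] (faults so far: 1)
  step 3: ref 3 -> HIT, frames=[3,-,-] (faults so far: 1)
  step 4: ref 3 -> HIT, frames=[3,-,-] (faults so far: 1)
  step 5: ref 1 -> FAULT, frames=[3,1,-] (faults so far: 2)
  step 6: ref 2 -> FAULT, frames=[3,1,2] (faults so far: 3)
  step 7: ref 1 -> HIT, frames=[3,1,2] (faults so far: 3)
  step 8: ref 2 -> HIT, frames=[3,1,2] (faults so far: 3)
  step 9: ref 2 -> HIT, frames=[3,1,2] (faults so far: 3)
  step 10: ref 4 -> FAULT, evict 3, frames=[4,1,2] (faults so far: 4)
  step 11: ref 1 -> HIT, frames=[4,1,2] (faults so far: 4)
  step 12: ref 1 -> HIT, frames=[4,1,2] (faults so far: 4)
  step 13: ref 3 -> FAULT, evict 1, frames=[4,3,2] (faults so far: 5)
  FIFO total faults: 5
--- LRU ---
  step 0: ref 3 -> FAULT, frames=[3,-,-] (faults so far: 1)
  step 1: ref 3 -> HIT, frames=[3,-,-] (faults so far: 1)
  step 2: ref 3 -> HIT, frames=[3,-,-] (faults so far: 1)
  step 3: ref 3 -> HIT, frames=[3,-,-] (faults so far: 1)
  step 4: ref 3 -> HIT, frames=[3,-,-] (faults so far: 1)
  step 5: ref 1 -> FAULT, frames=[3,1,-] (faults so far: 2)
  step 6: ref 2 -> FAULT, frames=[3,1,2] (faults so far: 3)
  step 7: ref 1 -> HIT, frames=[3,1,2] (faults so far: 3)
  step 8: ref 2 -> HIT, frames=[3,1,2] (faults so far: 3)
  step 9: ref 2 -> HIT, frames=[3,1,2] (faults so far: 3)
  step 10: ref 4 -> FAULT, evict 3, frames=[4,1,2] (faults so far: 4)
  step 11: ref 1 -> HIT, frames=[4,1,2] (faults so far: 4)
  step 12: ref 1 -> HIT, frames=[4,1,2] (faults so far: 4)
  step 13: ref 3 -> FAULT, evict 2, frames=[4,1,3] (faults so far: 5)
  LRU total faults: 5
--- Optimal ---
  step 0: ref 3 -> FAULT, frames=[3,-,-] (faults so far: 1)
  step 1: ref 3 -> HIT, frames=[3,-,-] (faults so far: 1)
  step 2: ref 3 -> HIT, frames=[3,-,-] (faults so far: 1)
  step 3: ref 3 -> HIT, frames=[3,-,-] (faults so far: 1)
  step 4: ref 3 -> HIT, frames=[3,-,-] (faults so far: 1)
  step 5: ref 1 -> FAULT, frames=[3,1,-] (faults so far: 2)
  step 6: ref 2 -> FAULT, frames=[3,1,2] (faults so far: 3)
  step 7: ref 1 -> HIT, frames=[3,1,2] (faults so far: 3)
  step 8: ref 2 -> HIT, frames=[3,1,2] (faults so far: 3)
  step 9: ref 2 -> HIT, frames=[3,1,2] (faults so far: 3)
  step 10: ref 4 -> FAULT, evict 2, frames=[3,1,4] (faults so far: 4)
  step 11: ref 1 -> HIT, frames=[3,1,4] (faults so far: 4)
  step 12: ref 1 -> HIT, frames=[3,1,4] (faults so far: 4)
  step 13: ref 3 -> HIT, frames=[3,1,4] (faults so far: 4)
  Optimal total faults: 4

Answer: 5 5 4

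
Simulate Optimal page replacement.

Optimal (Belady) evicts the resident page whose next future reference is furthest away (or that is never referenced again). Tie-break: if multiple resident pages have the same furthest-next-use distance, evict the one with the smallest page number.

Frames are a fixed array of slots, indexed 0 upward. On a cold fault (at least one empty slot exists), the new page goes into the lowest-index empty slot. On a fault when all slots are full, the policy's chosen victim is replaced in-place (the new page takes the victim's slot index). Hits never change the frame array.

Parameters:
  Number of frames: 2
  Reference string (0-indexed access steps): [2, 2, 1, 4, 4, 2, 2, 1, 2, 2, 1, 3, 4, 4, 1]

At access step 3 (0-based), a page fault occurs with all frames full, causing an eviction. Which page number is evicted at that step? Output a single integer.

Answer: 1

Derivation:
Step 0: ref 2 -> FAULT, frames=[2,-]
Step 1: ref 2 -> HIT, frames=[2,-]
Step 2: ref 1 -> FAULT, frames=[2,1]
Step 3: ref 4 -> FAULT, evict 1, frames=[2,4]
At step 3: evicted page 1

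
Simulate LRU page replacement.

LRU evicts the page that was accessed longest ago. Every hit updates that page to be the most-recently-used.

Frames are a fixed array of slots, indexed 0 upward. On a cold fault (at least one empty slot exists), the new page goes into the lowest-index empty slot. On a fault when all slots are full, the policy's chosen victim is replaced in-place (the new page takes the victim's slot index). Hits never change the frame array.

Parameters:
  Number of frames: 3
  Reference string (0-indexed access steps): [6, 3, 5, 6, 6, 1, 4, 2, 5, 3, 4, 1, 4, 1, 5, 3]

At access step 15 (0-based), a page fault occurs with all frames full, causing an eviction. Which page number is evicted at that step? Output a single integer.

Answer: 4

Derivation:
Step 0: ref 6 -> FAULT, frames=[6,-,-]
Step 1: ref 3 -> FAULT, frames=[6,3,-]
Step 2: ref 5 -> FAULT, frames=[6,3,5]
Step 3: ref 6 -> HIT, frames=[6,3,5]
Step 4: ref 6 -> HIT, frames=[6,3,5]
Step 5: ref 1 -> FAULT, evict 3, frames=[6,1,5]
Step 6: ref 4 -> FAULT, evict 5, frames=[6,1,4]
Step 7: ref 2 -> FAULT, evict 6, frames=[2,1,4]
Step 8: ref 5 -> FAULT, evict 1, frames=[2,5,4]
Step 9: ref 3 -> FAULT, evict 4, frames=[2,5,3]
Step 10: ref 4 -> FAULT, evict 2, frames=[4,5,3]
Step 11: ref 1 -> FAULT, evict 5, frames=[4,1,3]
Step 12: ref 4 -> HIT, frames=[4,1,3]
Step 13: ref 1 -> HIT, frames=[4,1,3]
Step 14: ref 5 -> FAULT, evict 3, frames=[4,1,5]
Step 15: ref 3 -> FAULT, evict 4, frames=[3,1,5]
At step 15: evicted page 4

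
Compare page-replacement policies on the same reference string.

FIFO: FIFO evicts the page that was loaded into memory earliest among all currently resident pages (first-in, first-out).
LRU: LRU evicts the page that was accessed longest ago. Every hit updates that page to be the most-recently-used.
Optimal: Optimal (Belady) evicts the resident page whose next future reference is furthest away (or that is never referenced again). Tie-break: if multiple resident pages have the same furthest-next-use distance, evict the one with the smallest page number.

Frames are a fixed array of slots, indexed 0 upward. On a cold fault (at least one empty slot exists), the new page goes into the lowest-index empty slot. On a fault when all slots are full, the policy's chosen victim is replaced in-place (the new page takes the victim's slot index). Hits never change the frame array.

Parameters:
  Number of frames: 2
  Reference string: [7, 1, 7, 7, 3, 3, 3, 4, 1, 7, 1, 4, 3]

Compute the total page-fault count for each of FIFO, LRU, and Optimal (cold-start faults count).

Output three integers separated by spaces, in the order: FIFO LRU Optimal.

Answer: 8 8 7

Derivation:
--- FIFO ---
  step 0: ref 7 -> FAULT, frames=[7,-] (faults so far: 1)
  step 1: ref 1 -> FAULT, frames=[7,1] (faults so far: 2)
  step 2: ref 7 -> HIT, frames=[7,1] (faults so far: 2)
  step 3: ref 7 -> HIT, frames=[7,1] (faults so far: 2)
  step 4: ref 3 -> FAULT, evict 7, frames=[3,1] (faults so far: 3)
  step 5: ref 3 -> HIT, frames=[3,1] (faults so far: 3)
  step 6: ref 3 -> HIT, frames=[3,1] (faults so far: 3)
  step 7: ref 4 -> FAULT, evict 1, frames=[3,4] (faults so far: 4)
  step 8: ref 1 -> FAULT, evict 3, frames=[1,4] (faults so far: 5)
  step 9: ref 7 -> FAULT, evict 4, frames=[1,7] (faults so far: 6)
  step 10: ref 1 -> HIT, frames=[1,7] (faults so far: 6)
  step 11: ref 4 -> FAULT, evict 1, frames=[4,7] (faults so far: 7)
  step 12: ref 3 -> FAULT, evict 7, frames=[4,3] (faults so far: 8)
  FIFO total faults: 8
--- LRU ---
  step 0: ref 7 -> FAULT, frames=[7,-] (faults so far: 1)
  step 1: ref 1 -> FAULT, frames=[7,1] (faults so far: 2)
  step 2: ref 7 -> HIT, frames=[7,1] (faults so far: 2)
  step 3: ref 7 -> HIT, frames=[7,1] (faults so far: 2)
  step 4: ref 3 -> FAULT, evict 1, frames=[7,3] (faults so far: 3)
  step 5: ref 3 -> HIT, frames=[7,3] (faults so far: 3)
  step 6: ref 3 -> HIT, frames=[7,3] (faults so far: 3)
  step 7: ref 4 -> FAULT, evict 7, frames=[4,3] (faults so far: 4)
  step 8: ref 1 -> FAULT, evict 3, frames=[4,1] (faults so far: 5)
  step 9: ref 7 -> FAULT, evict 4, frames=[7,1] (faults so far: 6)
  step 10: ref 1 -> HIT, frames=[7,1] (faults so far: 6)
  step 11: ref 4 -> FAULT, evict 7, frames=[4,1] (faults so far: 7)
  step 12: ref 3 -> FAULT, evict 1, frames=[4,3] (faults so far: 8)
  LRU total faults: 8
--- Optimal ---
  step 0: ref 7 -> FAULT, frames=[7,-] (faults so far: 1)
  step 1: ref 1 -> FAULT, frames=[7,1] (faults so far: 2)
  step 2: ref 7 -> HIT, frames=[7,1] (faults so far: 2)
  step 3: ref 7 -> HIT, frames=[7,1] (faults so far: 2)
  step 4: ref 3 -> FAULT, evict 7, frames=[3,1] (faults so far: 3)
  step 5: ref 3 -> HIT, frames=[3,1] (faults so far: 3)
  step 6: ref 3 -> HIT, frames=[3,1] (faults so far: 3)
  step 7: ref 4 -> FAULT, evict 3, frames=[4,1] (faults so far: 4)
  step 8: ref 1 -> HIT, frames=[4,1] (faults so far: 4)
  step 9: ref 7 -> FAULT, evict 4, frames=[7,1] (faults so far: 5)
  step 10: ref 1 -> HIT, frames=[7,1] (faults so far: 5)
  step 11: ref 4 -> FAULT, evict 1, frames=[7,4] (faults so far: 6)
  step 12: ref 3 -> FAULT, evict 4, frames=[7,3] (faults so far: 7)
  Optimal total faults: 7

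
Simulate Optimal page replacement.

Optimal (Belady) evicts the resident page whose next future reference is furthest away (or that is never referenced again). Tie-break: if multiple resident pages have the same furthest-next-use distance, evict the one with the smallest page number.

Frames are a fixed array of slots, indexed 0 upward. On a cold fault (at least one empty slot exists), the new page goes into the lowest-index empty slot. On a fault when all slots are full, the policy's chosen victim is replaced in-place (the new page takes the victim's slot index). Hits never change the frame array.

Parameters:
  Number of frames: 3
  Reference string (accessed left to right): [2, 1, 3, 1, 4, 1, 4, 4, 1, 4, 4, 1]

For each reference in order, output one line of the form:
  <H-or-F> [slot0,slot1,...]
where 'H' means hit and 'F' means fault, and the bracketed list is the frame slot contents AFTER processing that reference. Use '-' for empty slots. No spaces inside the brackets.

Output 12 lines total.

F [2,-,-]
F [2,1,-]
F [2,1,3]
H [2,1,3]
F [4,1,3]
H [4,1,3]
H [4,1,3]
H [4,1,3]
H [4,1,3]
H [4,1,3]
H [4,1,3]
H [4,1,3]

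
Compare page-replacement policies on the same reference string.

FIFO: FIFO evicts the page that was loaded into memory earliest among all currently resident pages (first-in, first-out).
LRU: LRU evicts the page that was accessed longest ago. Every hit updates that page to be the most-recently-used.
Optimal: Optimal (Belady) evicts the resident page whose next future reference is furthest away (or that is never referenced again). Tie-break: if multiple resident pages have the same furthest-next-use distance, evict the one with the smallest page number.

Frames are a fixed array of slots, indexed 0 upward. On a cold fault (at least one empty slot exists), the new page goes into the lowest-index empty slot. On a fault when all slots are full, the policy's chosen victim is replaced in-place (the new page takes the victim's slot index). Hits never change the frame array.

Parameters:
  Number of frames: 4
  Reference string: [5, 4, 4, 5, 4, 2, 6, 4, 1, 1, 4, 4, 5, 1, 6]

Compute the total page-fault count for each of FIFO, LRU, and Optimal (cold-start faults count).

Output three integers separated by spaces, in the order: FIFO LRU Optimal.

Answer: 6 6 5

Derivation:
--- FIFO ---
  step 0: ref 5 -> FAULT, frames=[5,-,-,-] (faults so far: 1)
  step 1: ref 4 -> FAULT, frames=[5,4,-,-] (faults so far: 2)
  step 2: ref 4 -> HIT, frames=[5,4,-,-] (faults so far: 2)
  step 3: ref 5 -> HIT, frames=[5,4,-,-] (faults so far: 2)
  step 4: ref 4 -> HIT, frames=[5,4,-,-] (faults so far: 2)
  step 5: ref 2 -> FAULT, frames=[5,4,2,-] (faults so far: 3)
  step 6: ref 6 -> FAULT, frames=[5,4,2,6] (faults so far: 4)
  step 7: ref 4 -> HIT, frames=[5,4,2,6] (faults so far: 4)
  step 8: ref 1 -> FAULT, evict 5, frames=[1,4,2,6] (faults so far: 5)
  step 9: ref 1 -> HIT, frames=[1,4,2,6] (faults so far: 5)
  step 10: ref 4 -> HIT, frames=[1,4,2,6] (faults so far: 5)
  step 11: ref 4 -> HIT, frames=[1,4,2,6] (faults so far: 5)
  step 12: ref 5 -> FAULT, evict 4, frames=[1,5,2,6] (faults so far: 6)
  step 13: ref 1 -> HIT, frames=[1,5,2,6] (faults so far: 6)
  step 14: ref 6 -> HIT, frames=[1,5,2,6] (faults so far: 6)
  FIFO total faults: 6
--- LRU ---
  step 0: ref 5 -> FAULT, frames=[5,-,-,-] (faults so far: 1)
  step 1: ref 4 -> FAULT, frames=[5,4,-,-] (faults so far: 2)
  step 2: ref 4 -> HIT, frames=[5,4,-,-] (faults so far: 2)
  step 3: ref 5 -> HIT, frames=[5,4,-,-] (faults so far: 2)
  step 4: ref 4 -> HIT, frames=[5,4,-,-] (faults so far: 2)
  step 5: ref 2 -> FAULT, frames=[5,4,2,-] (faults so far: 3)
  step 6: ref 6 -> FAULT, frames=[5,4,2,6] (faults so far: 4)
  step 7: ref 4 -> HIT, frames=[5,4,2,6] (faults so far: 4)
  step 8: ref 1 -> FAULT, evict 5, frames=[1,4,2,6] (faults so far: 5)
  step 9: ref 1 -> HIT, frames=[1,4,2,6] (faults so far: 5)
  step 10: ref 4 -> HIT, frames=[1,4,2,6] (faults so far: 5)
  step 11: ref 4 -> HIT, frames=[1,4,2,6] (faults so far: 5)
  step 12: ref 5 -> FAULT, evict 2, frames=[1,4,5,6] (faults so far: 6)
  step 13: ref 1 -> HIT, frames=[1,4,5,6] (faults so far: 6)
  step 14: ref 6 -> HIT, frames=[1,4,5,6] (faults so far: 6)
  LRU total faults: 6
--- Optimal ---
  step 0: ref 5 -> FAULT, frames=[5,-,-,-] (faults so far: 1)
  step 1: ref 4 -> FAULT, frames=[5,4,-,-] (faults so far: 2)
  step 2: ref 4 -> HIT, frames=[5,4,-,-] (faults so far: 2)
  step 3: ref 5 -> HIT, frames=[5,4,-,-] (faults so far: 2)
  step 4: ref 4 -> HIT, frames=[5,4,-,-] (faults so far: 2)
  step 5: ref 2 -> FAULT, frames=[5,4,2,-] (faults so far: 3)
  step 6: ref 6 -> FAULT, frames=[5,4,2,6] (faults so far: 4)
  step 7: ref 4 -> HIT, frames=[5,4,2,6] (faults so far: 4)
  step 8: ref 1 -> FAULT, evict 2, frames=[5,4,1,6] (faults so far: 5)
  step 9: ref 1 -> HIT, frames=[5,4,1,6] (faults so far: 5)
  step 10: ref 4 -> HIT, frames=[5,4,1,6] (faults so far: 5)
  step 11: ref 4 -> HIT, frames=[5,4,1,6] (faults so far: 5)
  step 12: ref 5 -> HIT, frames=[5,4,1,6] (faults so far: 5)
  step 13: ref 1 -> HIT, frames=[5,4,1,6] (faults so far: 5)
  step 14: ref 6 -> HIT, frames=[5,4,1,6] (faults so far: 5)
  Optimal total faults: 5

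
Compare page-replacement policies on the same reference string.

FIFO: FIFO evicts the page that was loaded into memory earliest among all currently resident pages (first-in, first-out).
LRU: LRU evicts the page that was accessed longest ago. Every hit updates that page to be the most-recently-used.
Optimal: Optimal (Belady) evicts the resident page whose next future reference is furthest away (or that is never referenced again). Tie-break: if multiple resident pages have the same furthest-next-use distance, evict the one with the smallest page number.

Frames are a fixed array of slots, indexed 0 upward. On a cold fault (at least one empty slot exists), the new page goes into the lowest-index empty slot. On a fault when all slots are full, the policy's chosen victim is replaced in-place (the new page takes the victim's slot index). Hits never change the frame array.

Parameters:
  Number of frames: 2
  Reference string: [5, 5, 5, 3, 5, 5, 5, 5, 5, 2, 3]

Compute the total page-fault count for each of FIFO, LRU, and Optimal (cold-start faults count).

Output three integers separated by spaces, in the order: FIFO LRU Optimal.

Answer: 3 4 3

Derivation:
--- FIFO ---
  step 0: ref 5 -> FAULT, frames=[5,-] (faults so far: 1)
  step 1: ref 5 -> HIT, frames=[5,-] (faults so far: 1)
  step 2: ref 5 -> HIT, frames=[5,-] (faults so far: 1)
  step 3: ref 3 -> FAULT, frames=[5,3] (faults so far: 2)
  step 4: ref 5 -> HIT, frames=[5,3] (faults so far: 2)
  step 5: ref 5 -> HIT, frames=[5,3] (faults so far: 2)
  step 6: ref 5 -> HIT, frames=[5,3] (faults so far: 2)
  step 7: ref 5 -> HIT, frames=[5,3] (faults so far: 2)
  step 8: ref 5 -> HIT, frames=[5,3] (faults so far: 2)
  step 9: ref 2 -> FAULT, evict 5, frames=[2,3] (faults so far: 3)
  step 10: ref 3 -> HIT, frames=[2,3] (faults so far: 3)
  FIFO total faults: 3
--- LRU ---
  step 0: ref 5 -> FAULT, frames=[5,-] (faults so far: 1)
  step 1: ref 5 -> HIT, frames=[5,-] (faults so far: 1)
  step 2: ref 5 -> HIT, frames=[5,-] (faults so far: 1)
  step 3: ref 3 -> FAULT, frames=[5,3] (faults so far: 2)
  step 4: ref 5 -> HIT, frames=[5,3] (faults so far: 2)
  step 5: ref 5 -> HIT, frames=[5,3] (faults so far: 2)
  step 6: ref 5 -> HIT, frames=[5,3] (faults so far: 2)
  step 7: ref 5 -> HIT, frames=[5,3] (faults so far: 2)
  step 8: ref 5 -> HIT, frames=[5,3] (faults so far: 2)
  step 9: ref 2 -> FAULT, evict 3, frames=[5,2] (faults so far: 3)
  step 10: ref 3 -> FAULT, evict 5, frames=[3,2] (faults so far: 4)
  LRU total faults: 4
--- Optimal ---
  step 0: ref 5 -> FAULT, frames=[5,-] (faults so far: 1)
  step 1: ref 5 -> HIT, frames=[5,-] (faults so far: 1)
  step 2: ref 5 -> HIT, frames=[5,-] (faults so far: 1)
  step 3: ref 3 -> FAULT, frames=[5,3] (faults so far: 2)
  step 4: ref 5 -> HIT, frames=[5,3] (faults so far: 2)
  step 5: ref 5 -> HIT, frames=[5,3] (faults so far: 2)
  step 6: ref 5 -> HIT, frames=[5,3] (faults so far: 2)
  step 7: ref 5 -> HIT, frames=[5,3] (faults so far: 2)
  step 8: ref 5 -> HIT, frames=[5,3] (faults so far: 2)
  step 9: ref 2 -> FAULT, evict 5, frames=[2,3] (faults so far: 3)
  step 10: ref 3 -> HIT, frames=[2,3] (faults so far: 3)
  Optimal total faults: 3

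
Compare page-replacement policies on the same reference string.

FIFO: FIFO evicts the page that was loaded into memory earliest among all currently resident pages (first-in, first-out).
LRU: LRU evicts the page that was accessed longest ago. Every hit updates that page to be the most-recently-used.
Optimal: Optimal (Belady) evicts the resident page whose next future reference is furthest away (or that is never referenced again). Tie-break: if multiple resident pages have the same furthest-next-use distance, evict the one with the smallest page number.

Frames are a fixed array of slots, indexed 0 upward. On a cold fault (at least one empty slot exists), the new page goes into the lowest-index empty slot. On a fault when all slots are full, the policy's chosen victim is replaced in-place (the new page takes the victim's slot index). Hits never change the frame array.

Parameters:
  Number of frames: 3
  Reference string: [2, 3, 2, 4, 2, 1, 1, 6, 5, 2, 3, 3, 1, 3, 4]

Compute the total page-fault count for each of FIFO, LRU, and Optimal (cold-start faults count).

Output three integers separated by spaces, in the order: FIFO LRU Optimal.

Answer: 10 10 8

Derivation:
--- FIFO ---
  step 0: ref 2 -> FAULT, frames=[2,-,-] (faults so far: 1)
  step 1: ref 3 -> FAULT, frames=[2,3,-] (faults so far: 2)
  step 2: ref 2 -> HIT, frames=[2,3,-] (faults so far: 2)
  step 3: ref 4 -> FAULT, frames=[2,3,4] (faults so far: 3)
  step 4: ref 2 -> HIT, frames=[2,3,4] (faults so far: 3)
  step 5: ref 1 -> FAULT, evict 2, frames=[1,3,4] (faults so far: 4)
  step 6: ref 1 -> HIT, frames=[1,3,4] (faults so far: 4)
  step 7: ref 6 -> FAULT, evict 3, frames=[1,6,4] (faults so far: 5)
  step 8: ref 5 -> FAULT, evict 4, frames=[1,6,5] (faults so far: 6)
  step 9: ref 2 -> FAULT, evict 1, frames=[2,6,5] (faults so far: 7)
  step 10: ref 3 -> FAULT, evict 6, frames=[2,3,5] (faults so far: 8)
  step 11: ref 3 -> HIT, frames=[2,3,5] (faults so far: 8)
  step 12: ref 1 -> FAULT, evict 5, frames=[2,3,1] (faults so far: 9)
  step 13: ref 3 -> HIT, frames=[2,3,1] (faults so far: 9)
  step 14: ref 4 -> FAULT, evict 2, frames=[4,3,1] (faults so far: 10)
  FIFO total faults: 10
--- LRU ---
  step 0: ref 2 -> FAULT, frames=[2,-,-] (faults so far: 1)
  step 1: ref 3 -> FAULT, frames=[2,3,-] (faults so far: 2)
  step 2: ref 2 -> HIT, frames=[2,3,-] (faults so far: 2)
  step 3: ref 4 -> FAULT, frames=[2,3,4] (faults so far: 3)
  step 4: ref 2 -> HIT, frames=[2,3,4] (faults so far: 3)
  step 5: ref 1 -> FAULT, evict 3, frames=[2,1,4] (faults so far: 4)
  step 6: ref 1 -> HIT, frames=[2,1,4] (faults so far: 4)
  step 7: ref 6 -> FAULT, evict 4, frames=[2,1,6] (faults so far: 5)
  step 8: ref 5 -> FAULT, evict 2, frames=[5,1,6] (faults so far: 6)
  step 9: ref 2 -> FAULT, evict 1, frames=[5,2,6] (faults so far: 7)
  step 10: ref 3 -> FAULT, evict 6, frames=[5,2,3] (faults so far: 8)
  step 11: ref 3 -> HIT, frames=[5,2,3] (faults so far: 8)
  step 12: ref 1 -> FAULT, evict 5, frames=[1,2,3] (faults so far: 9)
  step 13: ref 3 -> HIT, frames=[1,2,3] (faults so far: 9)
  step 14: ref 4 -> FAULT, evict 2, frames=[1,4,3] (faults so far: 10)
  LRU total faults: 10
--- Optimal ---
  step 0: ref 2 -> FAULT, frames=[2,-,-] (faults so far: 1)
  step 1: ref 3 -> FAULT, frames=[2,3,-] (faults so far: 2)
  step 2: ref 2 -> HIT, frames=[2,3,-] (faults so far: 2)
  step 3: ref 4 -> FAULT, frames=[2,3,4] (faults so far: 3)
  step 4: ref 2 -> HIT, frames=[2,3,4] (faults so far: 3)
  step 5: ref 1 -> FAULT, evict 4, frames=[2,3,1] (faults so far: 4)
  step 6: ref 1 -> HIT, frames=[2,3,1] (faults so far: 4)
  step 7: ref 6 -> FAULT, evict 1, frames=[2,3,6] (faults so far: 5)
  step 8: ref 5 -> FAULT, evict 6, frames=[2,3,5] (faults so far: 6)
  step 9: ref 2 -> HIT, frames=[2,3,5] (faults so far: 6)
  step 10: ref 3 -> HIT, frames=[2,3,5] (faults so far: 6)
  step 11: ref 3 -> HIT, frames=[2,3,5] (faults so far: 6)
  step 12: ref 1 -> FAULT, evict 2, frames=[1,3,5] (faults so far: 7)
  step 13: ref 3 -> HIT, frames=[1,3,5] (faults so far: 7)
  step 14: ref 4 -> FAULT, evict 1, frames=[4,3,5] (faults so far: 8)
  Optimal total faults: 8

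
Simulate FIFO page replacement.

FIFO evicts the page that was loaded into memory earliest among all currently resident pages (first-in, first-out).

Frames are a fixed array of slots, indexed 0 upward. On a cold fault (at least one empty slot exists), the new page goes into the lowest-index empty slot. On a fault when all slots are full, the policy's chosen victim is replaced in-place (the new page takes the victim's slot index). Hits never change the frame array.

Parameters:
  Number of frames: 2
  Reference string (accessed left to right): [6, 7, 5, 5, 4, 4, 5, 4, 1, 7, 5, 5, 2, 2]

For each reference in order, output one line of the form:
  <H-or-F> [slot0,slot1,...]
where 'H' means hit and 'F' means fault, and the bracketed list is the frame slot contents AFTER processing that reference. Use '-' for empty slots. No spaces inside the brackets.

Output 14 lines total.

F [6,-]
F [6,7]
F [5,7]
H [5,7]
F [5,4]
H [5,4]
H [5,4]
H [5,4]
F [1,4]
F [1,7]
F [5,7]
H [5,7]
F [5,2]
H [5,2]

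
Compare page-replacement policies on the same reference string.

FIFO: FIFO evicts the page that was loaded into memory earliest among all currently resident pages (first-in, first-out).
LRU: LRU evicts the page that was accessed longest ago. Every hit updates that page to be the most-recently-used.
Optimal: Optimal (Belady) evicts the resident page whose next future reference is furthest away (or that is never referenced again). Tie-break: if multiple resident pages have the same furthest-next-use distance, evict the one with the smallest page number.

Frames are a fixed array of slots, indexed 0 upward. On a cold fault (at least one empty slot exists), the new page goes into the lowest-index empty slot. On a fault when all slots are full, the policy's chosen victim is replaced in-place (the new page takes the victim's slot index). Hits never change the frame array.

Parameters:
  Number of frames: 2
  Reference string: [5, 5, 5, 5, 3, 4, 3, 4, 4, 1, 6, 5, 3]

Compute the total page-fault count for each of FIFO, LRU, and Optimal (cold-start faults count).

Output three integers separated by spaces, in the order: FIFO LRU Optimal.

--- FIFO ---
  step 0: ref 5 -> FAULT, frames=[5,-] (faults so far: 1)
  step 1: ref 5 -> HIT, frames=[5,-] (faults so far: 1)
  step 2: ref 5 -> HIT, frames=[5,-] (faults so far: 1)
  step 3: ref 5 -> HIT, frames=[5,-] (faults so far: 1)
  step 4: ref 3 -> FAULT, frames=[5,3] (faults so far: 2)
  step 5: ref 4 -> FAULT, evict 5, frames=[4,3] (faults so far: 3)
  step 6: ref 3 -> HIT, frames=[4,3] (faults so far: 3)
  step 7: ref 4 -> HIT, frames=[4,3] (faults so far: 3)
  step 8: ref 4 -> HIT, frames=[4,3] (faults so far: 3)
  step 9: ref 1 -> FAULT, evict 3, frames=[4,1] (faults so far: 4)
  step 10: ref 6 -> FAULT, evict 4, frames=[6,1] (faults so far: 5)
  step 11: ref 5 -> FAULT, evict 1, frames=[6,5] (faults so far: 6)
  step 12: ref 3 -> FAULT, evict 6, frames=[3,5] (faults so far: 7)
  FIFO total faults: 7
--- LRU ---
  step 0: ref 5 -> FAULT, frames=[5,-] (faults so far: 1)
  step 1: ref 5 -> HIT, frames=[5,-] (faults so far: 1)
  step 2: ref 5 -> HIT, frames=[5,-] (faults so far: 1)
  step 3: ref 5 -> HIT, frames=[5,-] (faults so far: 1)
  step 4: ref 3 -> FAULT, frames=[5,3] (faults so far: 2)
  step 5: ref 4 -> FAULT, evict 5, frames=[4,3] (faults so far: 3)
  step 6: ref 3 -> HIT, frames=[4,3] (faults so far: 3)
  step 7: ref 4 -> HIT, frames=[4,3] (faults so far: 3)
  step 8: ref 4 -> HIT, frames=[4,3] (faults so far: 3)
  step 9: ref 1 -> FAULT, evict 3, frames=[4,1] (faults so far: 4)
  step 10: ref 6 -> FAULT, evict 4, frames=[6,1] (faults so far: 5)
  step 11: ref 5 -> FAULT, evict 1, frames=[6,5] (faults so far: 6)
  step 12: ref 3 -> FAULT, evict 6, frames=[3,5] (faults so far: 7)
  LRU total faults: 7
--- Optimal ---
  step 0: ref 5 -> FAULT, frames=[5,-] (faults so far: 1)
  step 1: ref 5 -> HIT, frames=[5,-] (faults so far: 1)
  step 2: ref 5 -> HIT, frames=[5,-] (faults so far: 1)
  step 3: ref 5 -> HIT, frames=[5,-] (faults so far: 1)
  step 4: ref 3 -> FAULT, frames=[5,3] (faults so far: 2)
  step 5: ref 4 -> FAULT, evict 5, frames=[4,3] (faults so far: 3)
  step 6: ref 3 -> HIT, frames=[4,3] (faults so far: 3)
  step 7: ref 4 -> HIT, frames=[4,3] (faults so far: 3)
  step 8: ref 4 -> HIT, frames=[4,3] (faults so far: 3)
  step 9: ref 1 -> FAULT, evict 4, frames=[1,3] (faults so far: 4)
  step 10: ref 6 -> FAULT, evict 1, frames=[6,3] (faults so far: 5)
  step 11: ref 5 -> FAULT, evict 6, frames=[5,3] (faults so far: 6)
  step 12: ref 3 -> HIT, frames=[5,3] (faults so far: 6)
  Optimal total faults: 6

Answer: 7 7 6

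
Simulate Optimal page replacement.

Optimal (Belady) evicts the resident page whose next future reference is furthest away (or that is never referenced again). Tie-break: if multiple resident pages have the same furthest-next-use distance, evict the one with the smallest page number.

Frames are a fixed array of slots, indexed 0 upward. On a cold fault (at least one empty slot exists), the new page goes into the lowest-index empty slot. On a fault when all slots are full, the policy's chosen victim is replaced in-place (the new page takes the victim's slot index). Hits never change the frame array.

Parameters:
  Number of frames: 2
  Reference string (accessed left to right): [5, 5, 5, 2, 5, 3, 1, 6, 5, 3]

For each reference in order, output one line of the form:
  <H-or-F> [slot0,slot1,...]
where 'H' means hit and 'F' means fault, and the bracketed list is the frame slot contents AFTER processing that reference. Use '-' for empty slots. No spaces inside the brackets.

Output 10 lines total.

F [5,-]
H [5,-]
H [5,-]
F [5,2]
H [5,2]
F [5,3]
F [5,1]
F [5,6]
H [5,6]
F [3,6]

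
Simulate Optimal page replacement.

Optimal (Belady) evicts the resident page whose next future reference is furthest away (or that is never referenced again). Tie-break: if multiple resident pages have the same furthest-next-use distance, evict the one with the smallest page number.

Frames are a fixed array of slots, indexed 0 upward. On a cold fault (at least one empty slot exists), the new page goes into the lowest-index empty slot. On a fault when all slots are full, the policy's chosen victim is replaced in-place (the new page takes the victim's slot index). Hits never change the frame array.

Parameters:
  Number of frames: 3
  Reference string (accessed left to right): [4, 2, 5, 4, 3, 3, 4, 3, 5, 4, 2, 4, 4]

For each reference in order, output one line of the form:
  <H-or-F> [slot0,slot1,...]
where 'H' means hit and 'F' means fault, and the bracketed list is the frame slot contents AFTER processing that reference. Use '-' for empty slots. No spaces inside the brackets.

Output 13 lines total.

F [4,-,-]
F [4,2,-]
F [4,2,5]
H [4,2,5]
F [4,3,5]
H [4,3,5]
H [4,3,5]
H [4,3,5]
H [4,3,5]
H [4,3,5]
F [4,2,5]
H [4,2,5]
H [4,2,5]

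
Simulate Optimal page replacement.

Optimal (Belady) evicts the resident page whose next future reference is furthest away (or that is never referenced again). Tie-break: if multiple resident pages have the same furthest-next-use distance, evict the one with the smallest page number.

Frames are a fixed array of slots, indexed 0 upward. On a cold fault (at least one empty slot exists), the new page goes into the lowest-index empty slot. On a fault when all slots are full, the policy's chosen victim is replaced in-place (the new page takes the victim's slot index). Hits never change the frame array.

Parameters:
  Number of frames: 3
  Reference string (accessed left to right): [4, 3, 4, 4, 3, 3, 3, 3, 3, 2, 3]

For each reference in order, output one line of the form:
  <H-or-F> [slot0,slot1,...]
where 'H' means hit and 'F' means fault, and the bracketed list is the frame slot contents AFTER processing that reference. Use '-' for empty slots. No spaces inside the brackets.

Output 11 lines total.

F [4,-,-]
F [4,3,-]
H [4,3,-]
H [4,3,-]
H [4,3,-]
H [4,3,-]
H [4,3,-]
H [4,3,-]
H [4,3,-]
F [4,3,2]
H [4,3,2]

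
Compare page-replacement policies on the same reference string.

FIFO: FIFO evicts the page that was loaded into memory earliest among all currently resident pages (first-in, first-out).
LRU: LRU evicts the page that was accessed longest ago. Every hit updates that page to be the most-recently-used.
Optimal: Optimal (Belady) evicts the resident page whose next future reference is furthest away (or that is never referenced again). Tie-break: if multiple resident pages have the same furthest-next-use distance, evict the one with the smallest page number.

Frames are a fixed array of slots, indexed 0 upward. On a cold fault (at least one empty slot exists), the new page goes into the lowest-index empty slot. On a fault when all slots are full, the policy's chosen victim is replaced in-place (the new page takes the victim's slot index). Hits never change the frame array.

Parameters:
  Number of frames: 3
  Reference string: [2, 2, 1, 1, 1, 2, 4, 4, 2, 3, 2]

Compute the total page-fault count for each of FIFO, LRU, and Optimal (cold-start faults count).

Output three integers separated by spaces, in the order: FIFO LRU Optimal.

Answer: 5 4 4

Derivation:
--- FIFO ---
  step 0: ref 2 -> FAULT, frames=[2,-,-] (faults so far: 1)
  step 1: ref 2 -> HIT, frames=[2,-,-] (faults so far: 1)
  step 2: ref 1 -> FAULT, frames=[2,1,-] (faults so far: 2)
  step 3: ref 1 -> HIT, frames=[2,1,-] (faults so far: 2)
  step 4: ref 1 -> HIT, frames=[2,1,-] (faults so far: 2)
  step 5: ref 2 -> HIT, frames=[2,1,-] (faults so far: 2)
  step 6: ref 4 -> FAULT, frames=[2,1,4] (faults so far: 3)
  step 7: ref 4 -> HIT, frames=[2,1,4] (faults so far: 3)
  step 8: ref 2 -> HIT, frames=[2,1,4] (faults so far: 3)
  step 9: ref 3 -> FAULT, evict 2, frames=[3,1,4] (faults so far: 4)
  step 10: ref 2 -> FAULT, evict 1, frames=[3,2,4] (faults so far: 5)
  FIFO total faults: 5
--- LRU ---
  step 0: ref 2 -> FAULT, frames=[2,-,-] (faults so far: 1)
  step 1: ref 2 -> HIT, frames=[2,-,-] (faults so far: 1)
  step 2: ref 1 -> FAULT, frames=[2,1,-] (faults so far: 2)
  step 3: ref 1 -> HIT, frames=[2,1,-] (faults so far: 2)
  step 4: ref 1 -> HIT, frames=[2,1,-] (faults so far: 2)
  step 5: ref 2 -> HIT, frames=[2,1,-] (faults so far: 2)
  step 6: ref 4 -> FAULT, frames=[2,1,4] (faults so far: 3)
  step 7: ref 4 -> HIT, frames=[2,1,4] (faults so far: 3)
  step 8: ref 2 -> HIT, frames=[2,1,4] (faults so far: 3)
  step 9: ref 3 -> FAULT, evict 1, frames=[2,3,4] (faults so far: 4)
  step 10: ref 2 -> HIT, frames=[2,3,4] (faults so far: 4)
  LRU total faults: 4
--- Optimal ---
  step 0: ref 2 -> FAULT, frames=[2,-,-] (faults so far: 1)
  step 1: ref 2 -> HIT, frames=[2,-,-] (faults so far: 1)
  step 2: ref 1 -> FAULT, frames=[2,1,-] (faults so far: 2)
  step 3: ref 1 -> HIT, frames=[2,1,-] (faults so far: 2)
  step 4: ref 1 -> HIT, frames=[2,1,-] (faults so far: 2)
  step 5: ref 2 -> HIT, frames=[2,1,-] (faults so far: 2)
  step 6: ref 4 -> FAULT, frames=[2,1,4] (faults so far: 3)
  step 7: ref 4 -> HIT, frames=[2,1,4] (faults so far: 3)
  step 8: ref 2 -> HIT, frames=[2,1,4] (faults so far: 3)
  step 9: ref 3 -> FAULT, evict 1, frames=[2,3,4] (faults so far: 4)
  step 10: ref 2 -> HIT, frames=[2,3,4] (faults so far: 4)
  Optimal total faults: 4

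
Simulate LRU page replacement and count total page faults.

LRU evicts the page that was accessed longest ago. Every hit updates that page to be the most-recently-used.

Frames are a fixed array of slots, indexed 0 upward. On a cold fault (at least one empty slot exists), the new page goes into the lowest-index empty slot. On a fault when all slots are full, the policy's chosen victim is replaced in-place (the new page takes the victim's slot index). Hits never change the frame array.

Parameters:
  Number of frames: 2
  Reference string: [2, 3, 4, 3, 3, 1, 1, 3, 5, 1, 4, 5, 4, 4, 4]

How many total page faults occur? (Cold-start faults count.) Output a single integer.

Step 0: ref 2 → FAULT, frames=[2,-]
Step 1: ref 3 → FAULT, frames=[2,3]
Step 2: ref 4 → FAULT (evict 2), frames=[4,3]
Step 3: ref 3 → HIT, frames=[4,3]
Step 4: ref 3 → HIT, frames=[4,3]
Step 5: ref 1 → FAULT (evict 4), frames=[1,3]
Step 6: ref 1 → HIT, frames=[1,3]
Step 7: ref 3 → HIT, frames=[1,3]
Step 8: ref 5 → FAULT (evict 1), frames=[5,3]
Step 9: ref 1 → FAULT (evict 3), frames=[5,1]
Step 10: ref 4 → FAULT (evict 5), frames=[4,1]
Step 11: ref 5 → FAULT (evict 1), frames=[4,5]
Step 12: ref 4 → HIT, frames=[4,5]
Step 13: ref 4 → HIT, frames=[4,5]
Step 14: ref 4 → HIT, frames=[4,5]
Total faults: 8

Answer: 8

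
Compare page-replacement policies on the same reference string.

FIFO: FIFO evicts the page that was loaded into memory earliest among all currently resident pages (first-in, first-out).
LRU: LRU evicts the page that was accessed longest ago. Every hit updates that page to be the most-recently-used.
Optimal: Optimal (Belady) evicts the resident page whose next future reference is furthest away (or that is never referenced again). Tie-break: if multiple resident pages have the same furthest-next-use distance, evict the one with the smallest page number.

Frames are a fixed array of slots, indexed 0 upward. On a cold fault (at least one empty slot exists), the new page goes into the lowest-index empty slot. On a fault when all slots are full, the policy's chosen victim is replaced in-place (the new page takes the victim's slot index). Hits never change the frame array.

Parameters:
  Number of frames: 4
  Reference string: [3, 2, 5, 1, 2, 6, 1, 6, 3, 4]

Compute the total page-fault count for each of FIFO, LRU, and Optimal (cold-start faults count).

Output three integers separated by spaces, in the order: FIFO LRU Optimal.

--- FIFO ---
  step 0: ref 3 -> FAULT, frames=[3,-,-,-] (faults so far: 1)
  step 1: ref 2 -> FAULT, frames=[3,2,-,-] (faults so far: 2)
  step 2: ref 5 -> FAULT, frames=[3,2,5,-] (faults so far: 3)
  step 3: ref 1 -> FAULT, frames=[3,2,5,1] (faults so far: 4)
  step 4: ref 2 -> HIT, frames=[3,2,5,1] (faults so far: 4)
  step 5: ref 6 -> FAULT, evict 3, frames=[6,2,5,1] (faults so far: 5)
  step 6: ref 1 -> HIT, frames=[6,2,5,1] (faults so far: 5)
  step 7: ref 6 -> HIT, frames=[6,2,5,1] (faults so far: 5)
  step 8: ref 3 -> FAULT, evict 2, frames=[6,3,5,1] (faults so far: 6)
  step 9: ref 4 -> FAULT, evict 5, frames=[6,3,4,1] (faults so far: 7)
  FIFO total faults: 7
--- LRU ---
  step 0: ref 3 -> FAULT, frames=[3,-,-,-] (faults so far: 1)
  step 1: ref 2 -> FAULT, frames=[3,2,-,-] (faults so far: 2)
  step 2: ref 5 -> FAULT, frames=[3,2,5,-] (faults so far: 3)
  step 3: ref 1 -> FAULT, frames=[3,2,5,1] (faults so far: 4)
  step 4: ref 2 -> HIT, frames=[3,2,5,1] (faults so far: 4)
  step 5: ref 6 -> FAULT, evict 3, frames=[6,2,5,1] (faults so far: 5)
  step 6: ref 1 -> HIT, frames=[6,2,5,1] (faults so far: 5)
  step 7: ref 6 -> HIT, frames=[6,2,5,1] (faults so far: 5)
  step 8: ref 3 -> FAULT, evict 5, frames=[6,2,3,1] (faults so far: 6)
  step 9: ref 4 -> FAULT, evict 2, frames=[6,4,3,1] (faults so far: 7)
  LRU total faults: 7
--- Optimal ---
  step 0: ref 3 -> FAULT, frames=[3,-,-,-] (faults so far: 1)
  step 1: ref 2 -> FAULT, frames=[3,2,-,-] (faults so far: 2)
  step 2: ref 5 -> FAULT, frames=[3,2,5,-] (faults so far: 3)
  step 3: ref 1 -> FAULT, frames=[3,2,5,1] (faults so far: 4)
  step 4: ref 2 -> HIT, frames=[3,2,5,1] (faults so far: 4)
  step 5: ref 6 -> FAULT, evict 2, frames=[3,6,5,1] (faults so far: 5)
  step 6: ref 1 -> HIT, frames=[3,6,5,1] (faults so far: 5)
  step 7: ref 6 -> HIT, frames=[3,6,5,1] (faults so far: 5)
  step 8: ref 3 -> HIT, frames=[3,6,5,1] (faults so far: 5)
  step 9: ref 4 -> FAULT, evict 1, frames=[3,6,5,4] (faults so far: 6)
  Optimal total faults: 6

Answer: 7 7 6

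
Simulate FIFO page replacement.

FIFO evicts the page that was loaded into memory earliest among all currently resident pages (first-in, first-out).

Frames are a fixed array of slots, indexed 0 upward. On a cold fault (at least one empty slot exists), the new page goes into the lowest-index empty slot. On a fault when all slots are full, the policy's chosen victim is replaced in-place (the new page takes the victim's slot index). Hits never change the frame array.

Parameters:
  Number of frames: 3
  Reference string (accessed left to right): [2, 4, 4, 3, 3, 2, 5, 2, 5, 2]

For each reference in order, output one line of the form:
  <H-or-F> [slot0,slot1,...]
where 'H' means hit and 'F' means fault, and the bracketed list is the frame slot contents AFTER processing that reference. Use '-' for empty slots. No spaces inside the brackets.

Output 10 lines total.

F [2,-,-]
F [2,4,-]
H [2,4,-]
F [2,4,3]
H [2,4,3]
H [2,4,3]
F [5,4,3]
F [5,2,3]
H [5,2,3]
H [5,2,3]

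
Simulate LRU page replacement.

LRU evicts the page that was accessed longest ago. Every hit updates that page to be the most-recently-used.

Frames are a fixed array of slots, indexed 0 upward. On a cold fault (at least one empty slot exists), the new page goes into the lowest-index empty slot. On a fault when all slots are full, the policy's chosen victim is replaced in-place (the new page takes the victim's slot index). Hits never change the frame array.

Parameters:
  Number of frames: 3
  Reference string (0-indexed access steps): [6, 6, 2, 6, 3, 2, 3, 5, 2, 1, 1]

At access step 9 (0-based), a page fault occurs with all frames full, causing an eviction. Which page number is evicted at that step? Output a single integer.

Step 0: ref 6 -> FAULT, frames=[6,-,-]
Step 1: ref 6 -> HIT, frames=[6,-,-]
Step 2: ref 2 -> FAULT, frames=[6,2,-]
Step 3: ref 6 -> HIT, frames=[6,2,-]
Step 4: ref 3 -> FAULT, frames=[6,2,3]
Step 5: ref 2 -> HIT, frames=[6,2,3]
Step 6: ref 3 -> HIT, frames=[6,2,3]
Step 7: ref 5 -> FAULT, evict 6, frames=[5,2,3]
Step 8: ref 2 -> HIT, frames=[5,2,3]
Step 9: ref 1 -> FAULT, evict 3, frames=[5,2,1]
At step 9: evicted page 3

Answer: 3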